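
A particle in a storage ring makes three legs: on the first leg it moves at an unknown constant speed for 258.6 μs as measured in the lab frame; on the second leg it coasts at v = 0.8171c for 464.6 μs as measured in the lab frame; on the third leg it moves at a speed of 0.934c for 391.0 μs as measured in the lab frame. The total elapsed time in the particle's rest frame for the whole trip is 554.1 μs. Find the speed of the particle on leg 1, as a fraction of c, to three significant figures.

β = 0.824

Leg 1: speed unknown; τ_1 = 258.6/γ_1.
Leg 2: γ = 1/√(1 − 0.8171²) = 1/√0.3323 = 1.735; τ_2 = 464.6/1.735 = 267.8 μs.
Leg 3: γ = 1/√(1 − 0.934²) = 1/√0.1276 = 2.799; τ_3 = 391.0/2.799 = 139.7 μs.
Total proper time: τ_1 + 267.8 + 139.7 = 554.1, so τ_1 = 554.1 − 407.5 = 146.6 μs.
γ_1 = 258.6/146.6 = 1.764; β = √(1 − 1/γ²) = √0.6788.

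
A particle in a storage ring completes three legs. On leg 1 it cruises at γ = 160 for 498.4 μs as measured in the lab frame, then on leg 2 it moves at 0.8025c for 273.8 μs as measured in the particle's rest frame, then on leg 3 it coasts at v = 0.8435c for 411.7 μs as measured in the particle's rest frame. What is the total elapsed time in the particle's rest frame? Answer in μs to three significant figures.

τ = 689 μs

Leg 1: γ = 160; τ_1 = 498.4/160.0 = 3.115 μs.
Leg 2: 273.8 μs is already measured in the particle's rest frame.
Leg 3: 411.7 μs is already measured in the particle's rest frame.
Total: 3.115 + 273.8 + 411.7 μs.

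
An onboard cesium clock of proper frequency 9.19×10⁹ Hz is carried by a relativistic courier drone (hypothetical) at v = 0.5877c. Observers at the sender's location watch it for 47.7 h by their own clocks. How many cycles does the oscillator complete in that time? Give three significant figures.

N = 1.28×10¹⁵

γ = 1/√(1 − 0.5877²) = 1/√0.6546 = 1.236
During 47.7 h of lab time, the oscillator's proper time advances by τ = Δt/γ = 47.7/1.236 = 38.59 h = 1.389×10⁵ s.
N = f × τ = 9.19×10⁹ × 1.389×10⁵ = 1.277×10¹⁵.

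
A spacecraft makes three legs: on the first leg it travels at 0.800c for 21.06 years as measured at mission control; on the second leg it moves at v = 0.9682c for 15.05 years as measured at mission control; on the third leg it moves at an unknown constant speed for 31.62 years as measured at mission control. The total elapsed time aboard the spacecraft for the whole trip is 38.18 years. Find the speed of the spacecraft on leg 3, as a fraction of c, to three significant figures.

β = 0.725

Leg 1: γ = 1/√(1 − 0.800²) = 5/3 ≈ 1.667; τ_1 = 21.06/1.667 = 12.64 years.
Leg 2: γ = 1/√(1 − 0.9682²) = 1/√0.06259 = 3.997; τ_2 = 15.05/3.997 = 3.765 years.
Leg 3: speed unknown; τ_3 = 31.62/γ_3.
Total proper time: 12.64 + 3.765 + τ_3 = 38.18, so τ_3 = 38.18 − 16.40 = 21.78 years.
γ_3 = 31.62/21.78 = 1.452; β = √(1 − 1/γ²) = √0.5256.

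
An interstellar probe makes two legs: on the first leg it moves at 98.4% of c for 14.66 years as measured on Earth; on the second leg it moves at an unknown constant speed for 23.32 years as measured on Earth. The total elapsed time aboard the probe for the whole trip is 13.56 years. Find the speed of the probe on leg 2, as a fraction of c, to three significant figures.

Leg 1: β = 0.984; γ = 1/√(1 − 0.984²) = 1/√0.03174 = 5.613; τ_1 = 14.66/5.613 = 2.612 years.
Leg 2: speed unknown; τ_2 = 23.32/γ_2.
Total proper time: 2.612 + τ_2 = 13.56, so τ_2 = 13.56 − 2.612 = 10.95 years.
γ_2 = 23.32/10.95 = 2.130; β = √(1 − 1/γ²) = √0.7796.

β = 0.883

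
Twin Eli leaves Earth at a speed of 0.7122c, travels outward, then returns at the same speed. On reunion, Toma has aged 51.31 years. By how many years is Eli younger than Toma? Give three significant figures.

Δt − τ = 15.3 years

γ = 1/√(1 − 0.7122²) = 1/√0.4928 = 1.425
Eli's elapsed proper time: τ = 51.31/1.425 = 36.02 years.
Age gap = Δt − τ = 51.31 − 36.02 years.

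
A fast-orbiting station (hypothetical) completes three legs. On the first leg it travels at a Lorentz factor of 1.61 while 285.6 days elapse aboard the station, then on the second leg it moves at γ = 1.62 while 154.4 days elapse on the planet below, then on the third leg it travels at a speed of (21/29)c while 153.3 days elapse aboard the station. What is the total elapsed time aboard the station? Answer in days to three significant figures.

τ = 534 days

Leg 1: 285.6 days is already measured aboard the station.
Leg 2: γ = 1.62; τ_2 = 154.4/1.620 = 95.31 days.
Leg 3: 153.3 days is already measured aboard the station.
Total: 285.6 + 95.31 + 153.3 days.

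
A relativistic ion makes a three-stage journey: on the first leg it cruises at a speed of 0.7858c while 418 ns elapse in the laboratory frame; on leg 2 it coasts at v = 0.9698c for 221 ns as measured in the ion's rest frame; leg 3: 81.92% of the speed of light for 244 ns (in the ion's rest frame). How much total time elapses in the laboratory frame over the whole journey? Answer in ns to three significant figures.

Leg 1: 418 ns is already measured in the laboratory frame.
Leg 2: γ = 1/√(1 − 0.9698²) = 1/√0.05949 = 4.100; Δt_2 = 4.100 × 221 = 906.1 ns.
Leg 3: β = 0.8192; γ = 1/√(1 − 0.8192²) = 1/√0.3289 = 1.744; Δt_3 = 1.744 × 244 = 425.5 ns.
Total: 418.0 + 906.1 + 425.5 ns.

Δt = 1750 ns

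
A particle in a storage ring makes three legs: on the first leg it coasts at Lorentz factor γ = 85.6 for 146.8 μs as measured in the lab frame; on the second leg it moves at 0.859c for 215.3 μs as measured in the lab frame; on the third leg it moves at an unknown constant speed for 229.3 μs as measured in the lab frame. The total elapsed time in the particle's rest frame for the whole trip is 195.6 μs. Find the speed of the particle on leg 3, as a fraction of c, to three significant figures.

β = 0.931

Leg 1: γ = 85.6; τ_1 = 146.8/85.60 = 1.715 μs.
Leg 2: γ = 1/√(1 − 0.859²) = 1/√0.2621 = 1.953; τ_2 = 215.3/1.953 = 110.2 μs.
Leg 3: speed unknown; τ_3 = 229.3/γ_3.
Total proper time: 1.715 + 110.2 + τ_3 = 195.6, so τ_3 = 195.6 − 111.9 = 83.66 μs.
γ_3 = 229.3/83.66 = 2.741; β = √(1 − 1/γ²) = √0.8669.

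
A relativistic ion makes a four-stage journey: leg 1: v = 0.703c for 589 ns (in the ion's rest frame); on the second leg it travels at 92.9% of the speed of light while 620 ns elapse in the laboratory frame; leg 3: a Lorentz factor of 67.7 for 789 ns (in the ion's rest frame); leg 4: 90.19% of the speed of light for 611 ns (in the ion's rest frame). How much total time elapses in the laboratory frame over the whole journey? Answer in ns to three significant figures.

Δt = 5.63×10⁴ ns

Leg 1: γ = 1/√(1 − 0.703²) = 1/√0.5058 = 1.406; Δt_1 = 1.406 × 589 = 828.2 ns.
Leg 2: 620 ns is already measured in the laboratory frame.
Leg 3: γ = 67.7; Δt_3 = 67.70 × 789 = 5.342×10⁴ ns.
Leg 4: β = 0.9019; γ = 1/√(1 − 0.9019²) = 1/√0.1866 = 2.315; Δt_4 = 2.315 × 611 = 1415 ns.
Total: 828.2 + 620.0 + 5.342×10⁴ + 1415 ns.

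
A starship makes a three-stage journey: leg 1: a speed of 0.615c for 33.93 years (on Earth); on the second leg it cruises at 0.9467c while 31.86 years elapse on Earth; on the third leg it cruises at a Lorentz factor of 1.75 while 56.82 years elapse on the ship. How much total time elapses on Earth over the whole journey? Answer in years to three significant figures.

Δt = 165 years

Leg 1: 33.93 years is already measured on Earth.
Leg 2: 31.86 years is already measured on Earth.
Leg 3: γ = 1.75; Δt_3 = 1.750 × 56.82 = 99.44 years.
Total: 33.93 + 31.86 + 99.44 years.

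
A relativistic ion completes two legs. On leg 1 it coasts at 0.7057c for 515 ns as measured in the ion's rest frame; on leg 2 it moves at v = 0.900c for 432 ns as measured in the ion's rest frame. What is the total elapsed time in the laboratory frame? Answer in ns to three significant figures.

Leg 1: γ = 1/√(1 − 0.7057²) = 1/√0.5020 = 1.411; Δt_1 = 1.411 × 515 = 726.9 ns.
Leg 2: γ = 1/√(1 − 0.900²) = 1/√0.1900 = 2.294; Δt_2 = 2.294 × 432 = 991.1 ns.
Total: 726.9 + 991.1 ns.

Δt = 1720 ns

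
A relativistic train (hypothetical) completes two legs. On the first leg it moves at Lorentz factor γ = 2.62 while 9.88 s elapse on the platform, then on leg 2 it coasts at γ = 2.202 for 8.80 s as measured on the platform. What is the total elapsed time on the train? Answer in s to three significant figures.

τ = 7.77 s

Leg 1: γ = 2.62; τ_1 = 9.88/2.620 = 3.771 s.
Leg 2: γ = 2.202; τ_2 = 8.80/2.202 = 3.996 s.
Total: 3.771 + 3.996 s.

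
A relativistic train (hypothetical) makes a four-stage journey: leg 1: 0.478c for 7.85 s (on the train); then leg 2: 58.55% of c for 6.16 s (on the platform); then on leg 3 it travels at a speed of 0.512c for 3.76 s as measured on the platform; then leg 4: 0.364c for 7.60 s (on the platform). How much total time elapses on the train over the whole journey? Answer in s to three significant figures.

τ = 23.2 s

Leg 1: 7.85 s is already measured on the train.
Leg 2: β = 0.5855; γ = 1/√(1 − 0.5855²) = 1/√0.6572 = 1.234; τ_2 = 6.16/1.234 = 4.994 s.
Leg 3: γ = 1/√(1 − 0.512²) = 1/√0.7379 = 1.164; τ_3 = 3.76/1.164 = 3.230 s.
Leg 4: γ = 1/√(1 − 0.364²) = 1/√0.8675 = 1.074; τ_4 = 7.60/1.074 = 7.079 s.
Total: 7.850 + 4.994 + 3.230 + 7.079 s.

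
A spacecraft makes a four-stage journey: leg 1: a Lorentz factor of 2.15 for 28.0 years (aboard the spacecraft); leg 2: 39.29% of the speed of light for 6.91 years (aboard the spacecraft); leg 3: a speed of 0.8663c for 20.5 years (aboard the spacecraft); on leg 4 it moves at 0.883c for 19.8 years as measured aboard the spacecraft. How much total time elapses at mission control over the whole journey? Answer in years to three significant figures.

Δt = 151 years

Leg 1: γ = 2.15; Δt_1 = 2.150 × 28.0 = 60.20 years.
Leg 2: β = 0.3929; γ = 1/√(1 − 0.3929²) = 1/√0.8456 = 1.087; Δt_2 = 1.087 × 6.91 = 7.514 years.
Leg 3: γ = 1/√(1 − 0.8663²) = 1/√0.2495 = 2.002; Δt_3 = 2.002 × 20.5 = 41.04 years.
Leg 4: γ = 1/√(1 − 0.883²) = 1/√0.2203 = 2.131; Δt_4 = 2.131 × 19.8 = 42.18 years.
Total: 60.20 + 7.514 + 41.04 + 42.18 years.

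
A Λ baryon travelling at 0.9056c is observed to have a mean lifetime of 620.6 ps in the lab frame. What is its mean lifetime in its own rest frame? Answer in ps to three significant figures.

γ = 1/√(1 − 0.9056²) = 1/√0.1799 = 2.358
The lab-frame lifetime is the dilated interval; the proper lifetime is τ₀ = Δt/γ = 620.6/2.358 ps.

τ₀ = 263 ps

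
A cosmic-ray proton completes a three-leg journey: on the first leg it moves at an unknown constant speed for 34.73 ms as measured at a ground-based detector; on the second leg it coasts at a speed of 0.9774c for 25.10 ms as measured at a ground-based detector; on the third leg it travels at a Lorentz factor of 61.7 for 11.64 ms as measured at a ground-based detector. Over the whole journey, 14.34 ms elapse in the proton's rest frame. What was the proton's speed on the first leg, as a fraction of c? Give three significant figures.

Leg 1: speed unknown; τ_1 = 34.73/γ_1.
Leg 2: γ = 1/√(1 − 0.9774²) = 1/√0.04469 = 4.730; τ_2 = 25.10/4.730 = 5.306 ms.
Leg 3: γ = 61.7; τ_3 = 11.64/61.70 = 0.1887 ms.
Total proper time: τ_1 + 5.306 + 0.1887 = 14.34, so τ_1 = 14.34 − 5.495 = 8.845 ms.
γ_1 = 34.73/8.845 = 3.926; β = √(1 − 1/γ²) = √0.9351.

β = 0.967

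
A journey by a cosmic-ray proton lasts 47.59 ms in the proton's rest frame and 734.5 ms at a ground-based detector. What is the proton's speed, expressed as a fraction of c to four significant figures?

β = 0.9979

The proper time is measured in the proton's rest frame (both events occur at the proton's location); Δt is measured at a ground-based detector. γ = Δt/τ = 734.5/47.59 = 15.43.
β = √(1 − 1/γ²) = √(1 − 0.004198) = √0.9958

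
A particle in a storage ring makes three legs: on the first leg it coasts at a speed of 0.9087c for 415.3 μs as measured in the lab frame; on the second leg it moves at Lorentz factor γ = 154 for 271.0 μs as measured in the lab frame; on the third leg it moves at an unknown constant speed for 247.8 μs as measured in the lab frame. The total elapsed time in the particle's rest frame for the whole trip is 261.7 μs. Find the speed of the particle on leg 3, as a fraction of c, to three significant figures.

β = 0.937

Leg 1: γ = 1/√(1 − 0.9087²) = 1/√0.1743 = 2.395; τ_1 = 415.3/2.395 = 173.4 μs.
Leg 2: γ = 154; τ_2 = 271.0/154.0 = 1.760 μs.
Leg 3: speed unknown; τ_3 = 247.8/γ_3.
Total proper time: 173.4 + 1.760 + τ_3 = 261.7, so τ_3 = 261.7 − 175.1 = 86.57 μs.
γ_3 = 247.8/86.57 = 2.862; β = √(1 − 1/γ²) = √0.8779.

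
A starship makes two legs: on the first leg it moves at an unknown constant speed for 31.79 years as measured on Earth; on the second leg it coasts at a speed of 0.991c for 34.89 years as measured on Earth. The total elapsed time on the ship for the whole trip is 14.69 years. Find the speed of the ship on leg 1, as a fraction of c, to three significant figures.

β = 0.949

Leg 1: speed unknown; τ_1 = 31.79/γ_1.
Leg 2: γ = 1/√(1 − 0.991²) = 1/√0.01792 = 7.470; τ_2 = 34.89/7.470 = 4.670 years.
Total proper time: τ_1 + 4.670 = 14.69, so τ_1 = 14.69 − 4.670 = 10.02 years.
γ_1 = 31.79/10.02 = 3.173; β = √(1 − 1/γ²) = √0.9007.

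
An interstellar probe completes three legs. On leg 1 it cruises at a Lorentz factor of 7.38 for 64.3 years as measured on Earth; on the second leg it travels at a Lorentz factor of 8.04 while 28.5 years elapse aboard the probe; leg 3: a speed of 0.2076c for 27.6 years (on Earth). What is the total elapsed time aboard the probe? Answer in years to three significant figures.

Leg 1: γ = 7.38; τ_1 = 64.3/7.380 = 8.713 years.
Leg 2: 28.5 years is already measured aboard the probe.
Leg 3: γ = 1/√(1 − 0.2076²) = 1/√0.9569 = 1.022; τ_3 = 27.6/1.022 = 27.00 years.
Total: 8.713 + 28.50 + 27.00 years.

τ = 64.2 years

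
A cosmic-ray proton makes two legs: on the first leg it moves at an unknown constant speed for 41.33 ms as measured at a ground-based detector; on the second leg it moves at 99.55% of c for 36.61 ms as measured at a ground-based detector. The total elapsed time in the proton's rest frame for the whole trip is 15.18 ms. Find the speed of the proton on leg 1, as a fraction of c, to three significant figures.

Leg 1: speed unknown; τ_1 = 41.33/γ_1.
Leg 2: β = 0.9955; γ = 1/√(1 − 0.9955²) = 1/√0.008980 = 10.55; τ_2 = 36.61/10.55 = 3.469 ms.
Total proper time: τ_1 + 3.469 = 15.18, so τ_1 = 15.18 − 3.469 = 11.71 ms.
γ_1 = 41.33/11.71 = 3.529; β = √(1 − 1/γ²) = √0.9197.

β = 0.959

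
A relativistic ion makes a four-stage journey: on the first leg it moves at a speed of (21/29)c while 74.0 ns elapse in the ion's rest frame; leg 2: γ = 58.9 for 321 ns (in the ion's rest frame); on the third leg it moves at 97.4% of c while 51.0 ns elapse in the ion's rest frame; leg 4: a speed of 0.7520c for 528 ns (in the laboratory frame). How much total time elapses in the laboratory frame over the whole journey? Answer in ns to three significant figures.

Δt = 1.98×10⁴ ns

Leg 1: γ = 1/√(1 − (21/29)²) = 29/20 = 1.450; Δt_1 = 1.450 × 74.0 = 107.3 ns.
Leg 2: γ = 58.9; Δt_2 = 58.90 × 321 = 1.891×10⁴ ns.
Leg 3: β = 0.974; γ = 1/√(1 − 0.974²) = 1/√0.05132 = 4.414; Δt_3 = 4.414 × 51.0 = 225.1 ns.
Leg 4: 528 ns is already measured in the laboratory frame.
Total: 107.3 + 1.891×10⁴ + 225.1 + 528.0 ns.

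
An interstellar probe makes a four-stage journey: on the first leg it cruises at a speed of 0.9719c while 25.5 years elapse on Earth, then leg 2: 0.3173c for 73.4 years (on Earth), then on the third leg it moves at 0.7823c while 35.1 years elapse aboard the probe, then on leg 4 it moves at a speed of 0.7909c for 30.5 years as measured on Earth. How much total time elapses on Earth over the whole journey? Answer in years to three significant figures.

Leg 1: 25.5 years is already measured on Earth.
Leg 2: 73.4 years is already measured on Earth.
Leg 3: γ = 1/√(1 − 0.7823²) = 1/√0.3880 = 1.605; Δt_3 = 1.605 × 35.1 = 56.35 years.
Leg 4: 30.5 years is already measured on Earth.
Total: 25.50 + 73.40 + 56.35 + 30.50 years.

Δt = 186 years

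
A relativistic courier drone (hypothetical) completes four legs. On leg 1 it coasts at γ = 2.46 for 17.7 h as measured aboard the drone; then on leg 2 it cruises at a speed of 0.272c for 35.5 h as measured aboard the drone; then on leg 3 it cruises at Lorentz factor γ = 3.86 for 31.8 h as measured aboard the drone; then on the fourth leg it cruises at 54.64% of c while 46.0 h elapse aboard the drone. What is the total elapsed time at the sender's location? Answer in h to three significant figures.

Δt = 258 h

Leg 1: γ = 2.46; Δt_1 = 2.460 × 17.7 = 43.54 h.
Leg 2: γ = 1/√(1 − 0.272²) = 1/√0.9260 = 1.039; Δt_2 = 1.039 × 35.5 = 36.89 h.
Leg 3: γ = 3.86; Δt_3 = 3.860 × 31.8 = 122.7 h.
Leg 4: β = 0.5464; γ = 1/√(1 − 0.5464²) = 1/√0.7014 = 1.194; Δt_4 = 1.194 × 46.0 = 54.92 h.
Total: 43.54 + 36.89 + 122.7 + 54.92 h.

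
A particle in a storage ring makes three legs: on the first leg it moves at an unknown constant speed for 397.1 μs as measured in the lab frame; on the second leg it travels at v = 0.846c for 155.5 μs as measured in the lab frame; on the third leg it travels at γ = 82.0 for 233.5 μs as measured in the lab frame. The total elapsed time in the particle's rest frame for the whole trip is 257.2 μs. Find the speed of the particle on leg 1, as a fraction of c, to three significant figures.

β = 0.902

Leg 1: speed unknown; τ_1 = 397.1/γ_1.
Leg 2: γ = 1/√(1 − 0.846²) = 1/√0.2843 = 1.876; τ_2 = 155.5/1.876 = 82.91 μs.
Leg 3: γ = 82.0; τ_3 = 233.5/82.00 = 2.848 μs.
Total proper time: τ_1 + 82.91 + 2.848 = 257.2, so τ_1 = 257.2 − 85.76 = 171.4 μs.
γ_1 = 397.1/171.4 = 2.316; β = √(1 − 1/γ²) = √0.8136.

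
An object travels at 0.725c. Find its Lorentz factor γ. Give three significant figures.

γ = 1/√(1 − 0.725²) = 1/√0.4744 = 1.452

γ = 1.45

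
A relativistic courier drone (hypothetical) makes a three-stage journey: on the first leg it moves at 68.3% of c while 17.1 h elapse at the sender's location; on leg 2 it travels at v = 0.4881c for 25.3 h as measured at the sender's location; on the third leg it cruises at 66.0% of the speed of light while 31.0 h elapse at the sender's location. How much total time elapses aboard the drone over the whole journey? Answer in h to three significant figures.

τ = 57.9 h

Leg 1: β = 0.683; γ = 1/√(1 − 0.683²) = 1/√0.5335 = 1.369; τ_1 = 17.1/1.369 = 12.49 h.
Leg 2: γ = 1/√(1 − 0.4881²) = 1/√0.7618 = 1.146; τ_2 = 25.3/1.146 = 22.08 h.
Leg 3: β = 0.660; γ = 1/√(1 − 0.660²) = 1/√0.5644 = 1.331; τ_3 = 31.0/1.331 = 23.29 h.
Total: 12.49 + 22.08 + 23.29 h.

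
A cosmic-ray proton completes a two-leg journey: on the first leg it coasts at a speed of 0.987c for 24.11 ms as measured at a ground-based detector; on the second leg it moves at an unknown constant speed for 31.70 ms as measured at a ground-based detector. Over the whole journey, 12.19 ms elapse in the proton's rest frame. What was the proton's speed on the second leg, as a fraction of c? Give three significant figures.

β = 0.965

Leg 1: γ = 1/√(1 − 0.987²) = 1/√0.02583 = 6.222; τ_1 = 24.11/6.222 = 3.875 ms.
Leg 2: speed unknown; τ_2 = 31.70/γ_2.
Total proper time: 3.875 + τ_2 = 12.19, so τ_2 = 12.19 − 3.875 = 8.315 ms.
γ_2 = 31.70/8.315 = 3.812; β = √(1 − 1/γ²) = √0.9312.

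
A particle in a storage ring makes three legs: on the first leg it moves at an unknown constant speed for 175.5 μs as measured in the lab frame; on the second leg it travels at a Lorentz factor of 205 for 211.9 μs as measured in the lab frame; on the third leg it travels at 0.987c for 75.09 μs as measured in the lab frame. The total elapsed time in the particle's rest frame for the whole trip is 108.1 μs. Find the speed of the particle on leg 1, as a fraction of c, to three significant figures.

β = 0.841

Leg 1: speed unknown; τ_1 = 175.5/γ_1.
Leg 2: γ = 205; τ_2 = 211.9/205.0 = 1.034 μs.
Leg 3: γ = 1/√(1 − 0.987²) = 1/√0.02583 = 6.222; τ_3 = 75.09/6.222 = 12.07 μs.
Total proper time: τ_1 + 1.034 + 12.07 = 108.1, so τ_1 = 108.1 − 13.10 = 95.00 μs.
γ_1 = 175.5/95.00 = 1.847; β = √(1 − 1/γ²) = √0.7070.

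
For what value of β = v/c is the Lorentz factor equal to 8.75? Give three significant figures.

β = 0.993

β = √(1 − 1/γ²) = √(1 − 1/8.75²) = √(1 − 0.01306) = √0.9869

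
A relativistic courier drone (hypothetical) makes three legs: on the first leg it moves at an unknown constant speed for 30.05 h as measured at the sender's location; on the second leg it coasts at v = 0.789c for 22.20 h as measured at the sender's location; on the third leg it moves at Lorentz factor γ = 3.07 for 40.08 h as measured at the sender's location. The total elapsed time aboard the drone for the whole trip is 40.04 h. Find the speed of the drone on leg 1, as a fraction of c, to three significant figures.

Leg 1: speed unknown; τ_1 = 30.05/γ_1.
Leg 2: γ = 1/√(1 − 0.789²) = 1/√0.3775 = 1.628; τ_2 = 22.20/1.628 = 13.64 h.
Leg 3: γ = 3.07; τ_3 = 40.08/3.070 = 13.06 h.
Total proper time: τ_1 + 13.64 + 13.06 = 40.04, so τ_1 = 40.04 − 26.69 = 13.35 h.
γ_1 = 30.05/13.35 = 2.252; β = √(1 − 1/γ²) = √0.8028.

β = 0.896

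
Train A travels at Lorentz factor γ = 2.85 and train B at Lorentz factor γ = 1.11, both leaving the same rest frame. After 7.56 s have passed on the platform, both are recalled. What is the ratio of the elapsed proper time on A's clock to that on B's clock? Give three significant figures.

τ_A/τ_B = 0.389

A: γ = 2.85. B: γ = 1.11.
τ_A/τ_B = γ_B/γ_A = 1.110/2.850 = 0.3895, so τ_A/τ_B = 0.3895.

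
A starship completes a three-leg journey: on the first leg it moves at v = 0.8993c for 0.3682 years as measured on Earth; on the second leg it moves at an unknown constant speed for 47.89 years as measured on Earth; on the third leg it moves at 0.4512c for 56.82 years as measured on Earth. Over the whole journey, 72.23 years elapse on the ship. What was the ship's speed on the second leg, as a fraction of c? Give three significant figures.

Leg 1: γ = 1/√(1 − 0.8993²) = 1/√0.1913 = 2.287; τ_1 = 0.3682/2.287 = 0.1610 years.
Leg 2: speed unknown; τ_2 = 47.89/γ_2.
Leg 3: γ = 1/√(1 − 0.4512²) = 1/√0.7964 = 1.121; τ_3 = 56.82/1.121 = 50.71 years.
Total proper time: 0.1610 + τ_2 + 50.71 = 72.23, so τ_2 = 72.23 − 50.87 = 21.36 years.
γ_2 = 47.89/21.36 = 2.242; β = √(1 − 1/γ²) = √0.8010.

β = 0.895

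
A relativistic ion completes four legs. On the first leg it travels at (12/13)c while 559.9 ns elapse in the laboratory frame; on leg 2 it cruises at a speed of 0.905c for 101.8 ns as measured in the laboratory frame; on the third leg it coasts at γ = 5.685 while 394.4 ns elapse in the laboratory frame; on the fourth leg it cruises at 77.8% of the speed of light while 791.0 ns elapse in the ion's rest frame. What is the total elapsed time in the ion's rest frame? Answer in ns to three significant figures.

τ = 1120 ns

Leg 1: γ = 1/√(1 − (12/13)²) = 13/5 = 2.600; τ_1 = 559.9/2.600 = 215.3 ns.
Leg 2: γ = 1/√(1 − 0.905²) = 1/√0.1810 = 2.351; τ_2 = 101.8/2.351 = 43.31 ns.
Leg 3: γ = 5.685; τ_3 = 394.4/5.685 = 69.38 ns.
Leg 4: 791.0 ns is already measured in the ion's rest frame.
Total: 215.3 + 43.31 + 69.38 + 791.0 ns.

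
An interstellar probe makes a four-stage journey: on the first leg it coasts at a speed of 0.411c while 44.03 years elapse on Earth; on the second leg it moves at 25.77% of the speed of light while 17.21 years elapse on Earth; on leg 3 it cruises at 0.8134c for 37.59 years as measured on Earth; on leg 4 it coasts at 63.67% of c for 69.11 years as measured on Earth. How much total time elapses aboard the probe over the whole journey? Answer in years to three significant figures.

τ = 132 years

Leg 1: γ = 1/√(1 − 0.411²) = 1/√0.8311 = 1.097; τ_1 = 44.03/1.097 = 40.14 years.
Leg 2: β = 0.2577; γ = 1/√(1 − 0.2577²) = 1/√0.9336 = 1.035; τ_2 = 17.21/1.035 = 16.63 years.
Leg 3: γ = 1/√(1 − 0.8134²) = 1/√0.3384 = 1.719; τ_3 = 37.59/1.719 = 21.87 years.
Leg 4: β = 0.6367; γ = 1/√(1 − 0.6367²) = 1/√0.5946 = 1.297; τ_4 = 69.11/1.297 = 53.29 years.
Total: 40.14 + 16.63 + 21.87 + 53.29 years.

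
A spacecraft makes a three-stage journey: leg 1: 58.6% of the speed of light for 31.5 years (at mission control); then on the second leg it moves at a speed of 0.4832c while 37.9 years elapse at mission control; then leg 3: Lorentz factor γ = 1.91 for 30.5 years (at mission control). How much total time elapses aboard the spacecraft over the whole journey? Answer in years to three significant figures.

τ = 74.7 years

Leg 1: β = 0.586; γ = 1/√(1 − 0.586²) = 1/√0.6566 = 1.234; τ_1 = 31.5/1.234 = 25.52 years.
Leg 2: γ = 1/√(1 − 0.4832²) = 1/√0.7665 = 1.142; τ_2 = 37.9/1.142 = 33.18 years.
Leg 3: γ = 1.91; τ_3 = 30.5/1.910 = 15.97 years.
Total: 25.52 + 33.18 + 15.97 years.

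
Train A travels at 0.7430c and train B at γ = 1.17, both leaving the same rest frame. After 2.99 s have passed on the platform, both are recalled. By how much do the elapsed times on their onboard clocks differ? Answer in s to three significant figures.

A: γ = 1/√(1 − 0.7430²) = 1/√0.4480 = 1.494; τ_A = 2.99/1.494 = 2.001 s.
B: γ = 1.17; τ_B = 2.99/1.170 = 2.556 s.

|τ_A − τ_B| = 0.554 s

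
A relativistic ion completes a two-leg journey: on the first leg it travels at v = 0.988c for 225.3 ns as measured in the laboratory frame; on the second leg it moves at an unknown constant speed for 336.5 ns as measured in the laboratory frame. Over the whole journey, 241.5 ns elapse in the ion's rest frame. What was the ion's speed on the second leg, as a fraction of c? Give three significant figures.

β = 0.789

Leg 1: γ = 1/√(1 − 0.988²) = 1/√0.02386 = 6.474; τ_1 = 225.3/6.474 = 34.80 ns.
Leg 2: speed unknown; τ_2 = 336.5/γ_2.
Total proper time: 34.80 + τ_2 = 241.5, so τ_2 = 241.5 − 34.80 = 206.7 ns.
γ_2 = 336.5/206.7 = 1.628; β = √(1 − 1/γ²) = √0.6227.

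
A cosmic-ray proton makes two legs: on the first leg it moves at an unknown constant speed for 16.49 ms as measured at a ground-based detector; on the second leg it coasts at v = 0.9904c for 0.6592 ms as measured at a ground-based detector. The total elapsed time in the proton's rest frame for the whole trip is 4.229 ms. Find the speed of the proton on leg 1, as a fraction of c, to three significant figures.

β = 0.968

Leg 1: speed unknown; τ_1 = 16.49/γ_1.
Leg 2: γ = 1/√(1 − 0.9904²) = 1/√0.01911 = 7.234; τ_2 = 0.6592/7.234 = 0.09112 ms.
Total proper time: τ_1 + 0.09112 = 4.229, so τ_1 = 4.229 − 0.09112 = 4.138 ms.
γ_1 = 16.49/4.138 = 3.985; β = √(1 − 1/γ²) = √0.9370.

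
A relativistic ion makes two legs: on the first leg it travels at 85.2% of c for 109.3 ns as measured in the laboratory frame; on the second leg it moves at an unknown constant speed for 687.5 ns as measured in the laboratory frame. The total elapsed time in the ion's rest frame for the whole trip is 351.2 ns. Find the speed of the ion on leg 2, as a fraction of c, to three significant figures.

Leg 1: β = 0.852; γ = 1/√(1 − 0.852²) = 1/√0.2741 = 1.910; τ_1 = 109.3/1.910 = 57.22 ns.
Leg 2: speed unknown; τ_2 = 687.5/γ_2.
Total proper time: 57.22 + τ_2 = 351.2, so τ_2 = 351.2 − 57.22 = 294.0 ns.
γ_2 = 687.5/294.0 = 2.339; β = √(1 − 1/γ²) = √0.8172.

β = 0.904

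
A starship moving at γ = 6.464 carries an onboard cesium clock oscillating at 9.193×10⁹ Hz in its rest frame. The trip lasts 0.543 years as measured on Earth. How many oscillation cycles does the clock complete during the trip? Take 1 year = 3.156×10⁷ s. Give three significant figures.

N = 2.44×10¹⁶

γ = 6.464
The oscillator's own cycle count is N = f × τ where τ is the proper time on the ship. τ = Δt/γ = 0.543/6.464 = 0.08400 years = 2.651×10⁶ s.
N = 9.193×10⁹ × 2.651×10⁶ = 2.437×10¹⁶.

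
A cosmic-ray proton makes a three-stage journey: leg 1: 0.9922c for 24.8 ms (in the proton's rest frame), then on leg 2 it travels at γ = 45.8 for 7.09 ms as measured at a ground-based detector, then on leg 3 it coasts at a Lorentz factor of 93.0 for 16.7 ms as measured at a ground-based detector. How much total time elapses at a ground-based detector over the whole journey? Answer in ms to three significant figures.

Leg 1: γ = 1/√(1 − 0.9922²) = 1/√0.01554 = 8.022; Δt_1 = 8.022 × 24.8 = 198.9 ms.
Leg 2: 7.09 ms is already measured at a ground-based detector.
Leg 3: 16.7 ms is already measured at a ground-based detector.
Total: 198.9 + 7.090 + 16.70 ms.

Δt = 223 ms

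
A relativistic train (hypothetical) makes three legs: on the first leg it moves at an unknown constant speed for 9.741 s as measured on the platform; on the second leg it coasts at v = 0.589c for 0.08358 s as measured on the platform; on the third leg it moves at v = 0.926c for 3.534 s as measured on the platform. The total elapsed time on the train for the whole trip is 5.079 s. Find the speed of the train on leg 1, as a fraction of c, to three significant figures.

Leg 1: speed unknown; τ_1 = 9.741/γ_1.
Leg 2: γ = 1/√(1 − 0.589²) = 1/√0.6531 = 1.237; τ_2 = 0.08358/1.237 = 0.06754 s.
Leg 3: γ = 1/√(1 − 0.926²) = 1/√0.1425 = 2.649; τ_3 = 3.534/2.649 = 1.334 s.
Total proper time: τ_1 + 0.06754 + 1.334 = 5.079, so τ_1 = 5.079 − 1.402 = 3.677 s.
γ_1 = 9.741/3.677 = 2.649; β = √(1 − 1/γ²) = √0.8575.

β = 0.926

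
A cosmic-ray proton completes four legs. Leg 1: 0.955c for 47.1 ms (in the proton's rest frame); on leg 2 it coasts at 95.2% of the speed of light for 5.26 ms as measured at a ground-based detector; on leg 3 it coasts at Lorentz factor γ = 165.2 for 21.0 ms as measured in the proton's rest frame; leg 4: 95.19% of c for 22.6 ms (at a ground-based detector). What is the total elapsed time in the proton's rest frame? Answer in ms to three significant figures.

τ = 76.6 ms

Leg 1: 47.1 ms is already measured in the proton's rest frame.
Leg 2: β = 0.952; γ = 1/√(1 − 0.952²) = 1/√0.09370 = 3.267; τ_2 = 5.26/3.267 = 1.610 ms.
Leg 3: 21.0 ms is already measured in the proton's rest frame.
Leg 4: β = 0.9519; γ = 1/√(1 − 0.9519²) = 1/√0.09389 = 3.264; τ_4 = 22.6/3.264 = 6.925 ms.
Total: 47.10 + 1.610 + 21.00 + 6.925 ms.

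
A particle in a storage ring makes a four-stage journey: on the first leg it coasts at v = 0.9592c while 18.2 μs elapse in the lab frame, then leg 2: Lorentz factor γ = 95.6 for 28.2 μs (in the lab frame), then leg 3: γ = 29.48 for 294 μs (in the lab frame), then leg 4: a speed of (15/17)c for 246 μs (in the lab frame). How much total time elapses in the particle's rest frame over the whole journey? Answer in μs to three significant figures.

Leg 1: γ = 1/√(1 − 0.9592²) = 1/√0.07994 = 3.537; τ_1 = 18.2/3.537 = 5.146 μs.
Leg 2: γ = 95.6; τ_2 = 28.2/95.60 = 0.2950 μs.
Leg 3: γ = 29.48; τ_3 = 294/29.48 = 9.973 μs.
Leg 4: γ = 1/√(1 − (15/17)²) = 17/8 = 2.125; τ_4 = 246/2.125 = 115.8 μs.
Total: 5.146 + 0.2950 + 9.973 + 115.8 μs.

τ = 131 μs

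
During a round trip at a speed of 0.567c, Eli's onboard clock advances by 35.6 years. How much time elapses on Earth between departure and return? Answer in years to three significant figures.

Δt = 43.2 years

γ = 1/√(1 − 0.567²) = 1/√0.6785 = 1.214
Earth-frame duration is the dilated interval: Δt = γτ = 1.214 × 35.6 years.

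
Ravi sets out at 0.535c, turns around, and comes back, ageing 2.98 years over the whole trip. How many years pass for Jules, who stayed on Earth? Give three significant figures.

Δt = 3.53 years

γ = 1/√(1 − 0.535²) = 1/√0.7138 = 1.184
Earth-frame duration is the dilated interval: Δt = γτ = 1.184 × 2.98 years.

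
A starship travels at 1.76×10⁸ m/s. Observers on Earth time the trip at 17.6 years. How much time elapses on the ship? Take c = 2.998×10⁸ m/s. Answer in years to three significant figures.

β = 1.76×10⁸/2.998×10⁸ = 0.5871; γ = 1/√(1 − 0.5871²) = 1.235
The interval measured on Earth is the dilated one; the clock on the ship measures the proper time τ = Δt/γ = 17.6/1.235 years.

τ = 14.2 years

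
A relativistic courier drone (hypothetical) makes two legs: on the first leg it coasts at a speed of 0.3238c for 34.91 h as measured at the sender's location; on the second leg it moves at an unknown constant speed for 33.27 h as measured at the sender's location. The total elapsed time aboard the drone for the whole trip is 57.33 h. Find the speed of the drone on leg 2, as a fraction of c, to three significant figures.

Leg 1: γ = 1/√(1 − 0.3238²) = 1/√0.8952 = 1.057; τ_1 = 34.91/1.057 = 33.03 h.
Leg 2: speed unknown; τ_2 = 33.27/γ_2.
Total proper time: 33.03 + τ_2 = 57.33, so τ_2 = 57.33 − 33.03 = 24.30 h.
γ_2 = 33.27/24.30 = 1.369; β = √(1 − 1/γ²) = √0.4665.

β = 0.683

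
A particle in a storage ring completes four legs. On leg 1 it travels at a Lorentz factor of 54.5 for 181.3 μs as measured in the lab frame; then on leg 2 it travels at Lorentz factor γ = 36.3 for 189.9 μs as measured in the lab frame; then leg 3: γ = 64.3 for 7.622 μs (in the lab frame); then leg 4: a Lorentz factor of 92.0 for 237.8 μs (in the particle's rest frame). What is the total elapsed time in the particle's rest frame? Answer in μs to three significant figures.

τ = 246 μs

Leg 1: γ = 54.5; τ_1 = 181.3/54.50 = 3.327 μs.
Leg 2: γ = 36.3; τ_2 = 189.9/36.30 = 5.231 μs.
Leg 3: γ = 64.3; τ_3 = 7.622/64.30 = 0.1185 μs.
Leg 4: 237.8 μs is already measured in the particle's rest frame.
Total: 3.327 + 5.231 + 0.1185 + 237.8 μs.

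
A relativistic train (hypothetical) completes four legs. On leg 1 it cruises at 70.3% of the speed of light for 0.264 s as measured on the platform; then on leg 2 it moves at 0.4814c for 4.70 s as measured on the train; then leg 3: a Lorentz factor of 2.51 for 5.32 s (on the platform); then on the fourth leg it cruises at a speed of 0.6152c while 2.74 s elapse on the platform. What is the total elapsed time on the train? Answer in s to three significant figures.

τ = 9.17 s

Leg 1: β = 0.703; γ = 1/√(1 − 0.703²) = 1/√0.5058 = 1.406; τ_1 = 0.264/1.406 = 0.1878 s.
Leg 2: 4.70 s is already measured on the train.
Leg 3: γ = 2.51; τ_3 = 5.32/2.510 = 2.120 s.
Leg 4: γ = 1/√(1 − 0.6152²) = 1/√0.6215 = 1.268; τ_4 = 2.74/1.268 = 2.160 s.
Total: 0.1878 + 4.700 + 2.120 + 2.160 s.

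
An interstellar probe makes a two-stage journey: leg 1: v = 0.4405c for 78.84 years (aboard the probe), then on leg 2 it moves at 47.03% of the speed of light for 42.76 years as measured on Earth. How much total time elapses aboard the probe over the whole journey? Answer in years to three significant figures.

τ = 117 years

Leg 1: 78.84 years is already measured aboard the probe.
Leg 2: β = 0.4703; γ = 1/√(1 − 0.4703²) = 1/√0.7788 = 1.133; τ_2 = 42.76/1.133 = 37.74 years.
Total: 78.84 + 37.74 years.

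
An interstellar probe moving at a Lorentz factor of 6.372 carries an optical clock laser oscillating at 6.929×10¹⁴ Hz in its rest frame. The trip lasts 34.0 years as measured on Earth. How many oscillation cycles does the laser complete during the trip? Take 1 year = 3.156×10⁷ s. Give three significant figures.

N = 1.17×10²³

γ = 6.372
The oscillator's own cycle count is N = f × τ where τ is the proper time aboard the probe. τ = Δt/γ = 34.0/6.372 = 5.336 years = 1.684×10⁸ s.
N = 6.929×10¹⁴ × 1.684×10⁸ = 1.167×10²³.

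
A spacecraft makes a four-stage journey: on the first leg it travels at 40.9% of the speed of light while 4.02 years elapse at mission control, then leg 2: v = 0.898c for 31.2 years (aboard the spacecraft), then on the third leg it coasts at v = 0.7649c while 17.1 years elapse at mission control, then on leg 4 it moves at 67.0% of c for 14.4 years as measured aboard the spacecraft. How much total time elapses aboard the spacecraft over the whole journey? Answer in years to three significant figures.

τ = 60.3 years

Leg 1: β = 0.409; γ = 1/√(1 − 0.409²) = 1/√0.8327 = 1.096; τ_1 = 4.02/1.096 = 3.668 years.
Leg 2: 31.2 years is already measured aboard the spacecraft.
Leg 3: γ = 1/√(1 − 0.7649²) = 1/√0.4149 = 1.552; τ_3 = 17.1/1.552 = 11.01 years.
Leg 4: 14.4 years is already measured aboard the spacecraft.
Total: 3.668 + 31.20 + 11.01 + 14.40 years.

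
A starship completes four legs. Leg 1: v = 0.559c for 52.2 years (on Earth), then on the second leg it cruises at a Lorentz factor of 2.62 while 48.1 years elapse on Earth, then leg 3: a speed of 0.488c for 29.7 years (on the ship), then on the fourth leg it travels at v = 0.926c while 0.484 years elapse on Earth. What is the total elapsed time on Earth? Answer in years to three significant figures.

Δt = 135 years

Leg 1: 52.2 years is already measured on Earth.
Leg 2: 48.1 years is already measured on Earth.
Leg 3: γ = 1/√(1 − 0.488²) = 1/√0.7619 = 1.146; Δt_3 = 1.146 × 29.7 = 34.03 years.
Leg 4: 0.484 years is already measured on Earth.
Total: 52.20 + 48.10 + 34.03 + 0.4840 years.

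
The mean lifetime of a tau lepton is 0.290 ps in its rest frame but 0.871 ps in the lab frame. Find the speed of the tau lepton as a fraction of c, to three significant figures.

γ = Δt/τ₀ = 0.871/0.290 = 3.003
β = √(1 − 1/γ²) = √(1 − 0.1109) = √0.8891

β = 0.943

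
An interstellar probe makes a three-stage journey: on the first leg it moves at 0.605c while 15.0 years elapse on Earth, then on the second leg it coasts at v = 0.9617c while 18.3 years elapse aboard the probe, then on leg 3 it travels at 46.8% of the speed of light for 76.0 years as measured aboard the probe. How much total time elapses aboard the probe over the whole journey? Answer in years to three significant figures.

Leg 1: γ = 1/√(1 − 0.605²) = 1/√0.6340 = 1.256; τ_1 = 15.0/1.256 = 11.94 years.
Leg 2: 18.3 years is already measured aboard the probe.
Leg 3: 76.0 years is already measured aboard the probe.
Total: 11.94 + 18.30 + 76.00 years.

τ = 106 years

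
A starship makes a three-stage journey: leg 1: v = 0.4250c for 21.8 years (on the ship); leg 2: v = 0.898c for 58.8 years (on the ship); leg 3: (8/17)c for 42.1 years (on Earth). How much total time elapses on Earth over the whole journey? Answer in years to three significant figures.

Δt = 200 years

Leg 1: γ = 1/√(1 − 0.4250²) = 1/√0.8194 = 1.105; Δt_1 = 1.105 × 21.8 = 24.08 years.
Leg 2: γ = 1/√(1 − 0.898²) = 1/√0.1936 = 2.273; Δt_2 = 2.273 × 58.8 = 133.6 years.
Leg 3: 42.1 years is already measured on Earth.
Total: 24.08 + 133.6 + 42.10 years.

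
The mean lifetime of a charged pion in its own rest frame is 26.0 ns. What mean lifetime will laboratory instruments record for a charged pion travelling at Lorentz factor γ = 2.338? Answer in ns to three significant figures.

Δt = 60.8 ns

γ = 2.338
The rest-frame lifetime is the proper time; the lab measures the dilated interval Δt = γτ₀ = 2.338 × 26.0 ns.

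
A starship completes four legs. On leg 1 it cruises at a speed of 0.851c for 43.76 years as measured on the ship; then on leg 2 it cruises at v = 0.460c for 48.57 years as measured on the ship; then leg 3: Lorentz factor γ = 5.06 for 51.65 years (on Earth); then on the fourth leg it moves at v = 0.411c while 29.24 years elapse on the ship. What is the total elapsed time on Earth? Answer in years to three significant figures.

Leg 1: γ = 1/√(1 − 0.851²) = 1/√0.2758 = 1.904; Δt_1 = 1.904 × 43.76 = 83.33 years.
Leg 2: γ = 1/√(1 − 0.460²) = 1/√0.7884 = 1.126; Δt_2 = 1.126 × 48.57 = 54.70 years.
Leg 3: 51.65 years is already measured on Earth.
Leg 4: γ = 1/√(1 − 0.411²) = 1/√0.8311 = 1.097; Δt_4 = 1.097 × 29.24 = 32.07 years.
Total: 83.33 + 54.70 + 51.65 + 32.07 years.

Δt = 222 years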